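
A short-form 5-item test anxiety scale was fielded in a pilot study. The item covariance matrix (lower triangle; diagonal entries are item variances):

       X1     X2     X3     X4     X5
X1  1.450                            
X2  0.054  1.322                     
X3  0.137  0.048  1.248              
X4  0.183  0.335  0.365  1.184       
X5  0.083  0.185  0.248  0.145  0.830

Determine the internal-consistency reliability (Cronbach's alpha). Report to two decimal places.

Cronbach's alpha = 0.46

Σσ²ᵢ = 1.450 + 1.322 + 1.248 + 1.184 + 0.830 = 6.034
Sum of the distinct covariances = 1.783
σ²_T = 6.034 + 2 × 1.783 = 9.600
α = (k/(k−1))·(1 − Σσ²ᵢ/σ²_T) = (5/4)·(1 − 6.034/9.600) = 0.46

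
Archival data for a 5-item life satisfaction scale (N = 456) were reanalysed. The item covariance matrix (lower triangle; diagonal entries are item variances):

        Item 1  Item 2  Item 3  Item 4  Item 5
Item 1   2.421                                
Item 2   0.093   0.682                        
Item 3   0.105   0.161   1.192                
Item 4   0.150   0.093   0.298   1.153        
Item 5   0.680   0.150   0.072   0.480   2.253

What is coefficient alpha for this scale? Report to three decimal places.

Σσᵢ² = 2.421 + 0.682 + 1.192 + 1.153 + 2.253 = 7.701
Sum of the distinct covariances = 2.282
Var(T) = 7.701 + 2 × 2.282 = 12.265
α = (k/(k−1))·(1 − Σσᵢ²/Var(T)) = (5/4)·(1 − 7.701/12.265) = 0.465

α = 0.465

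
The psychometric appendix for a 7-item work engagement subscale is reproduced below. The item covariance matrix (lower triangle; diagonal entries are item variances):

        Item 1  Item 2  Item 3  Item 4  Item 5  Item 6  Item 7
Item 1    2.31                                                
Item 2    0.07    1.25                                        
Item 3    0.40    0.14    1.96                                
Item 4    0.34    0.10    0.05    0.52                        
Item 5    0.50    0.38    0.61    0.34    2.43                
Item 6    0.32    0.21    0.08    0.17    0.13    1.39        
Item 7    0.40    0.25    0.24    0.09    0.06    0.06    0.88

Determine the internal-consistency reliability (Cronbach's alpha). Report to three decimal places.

sum of item variances = 2.31 + 1.25 + 1.96 + 0.52 + 2.43 + 1.39 + 0.88 = 10.74
Sum of off-diagonal covariances = 4.94
total variance = 10.74 + 2 × 4.94 = 20.62
α = (k/(k−1))·(1 − sum of item variances/total variance) = (7/6)·(1 − 10.74/20.62) = 0.559

Cronbach's alpha = 0.559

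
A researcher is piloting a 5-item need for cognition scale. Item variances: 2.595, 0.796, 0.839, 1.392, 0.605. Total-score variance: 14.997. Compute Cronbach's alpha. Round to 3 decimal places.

Σσᵢ² = 2.595 + 0.796 + 0.839 + 1.392 + 0.605 = 6.227
α = (k/(k−1))·(1 − Σσᵢ²/Var(T)) = (5/4)·(1 − 6.227/14.997) = 0.731

Cronbach's alpha = 0.731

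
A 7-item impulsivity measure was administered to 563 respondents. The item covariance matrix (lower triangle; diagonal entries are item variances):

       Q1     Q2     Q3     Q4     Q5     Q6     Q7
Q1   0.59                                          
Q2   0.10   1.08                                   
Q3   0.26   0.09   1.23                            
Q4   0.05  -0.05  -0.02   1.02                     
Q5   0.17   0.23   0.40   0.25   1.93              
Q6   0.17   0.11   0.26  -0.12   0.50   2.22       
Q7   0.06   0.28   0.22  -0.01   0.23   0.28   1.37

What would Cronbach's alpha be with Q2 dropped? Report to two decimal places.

α = 0.47

Remaining items: Q1, Q3, Q4, Q5, Q6, Q7 (k = 6).
Σσᵢ² = 0.59 + 1.23 + 1.02 + 1.93 + 2.22 + 1.37 = 8.36
Var(T) = 8.36 + 2 × 2.70 = 13.76
α (item deleted) = (6/5)·(1 − 8.36/13.76) = 0.47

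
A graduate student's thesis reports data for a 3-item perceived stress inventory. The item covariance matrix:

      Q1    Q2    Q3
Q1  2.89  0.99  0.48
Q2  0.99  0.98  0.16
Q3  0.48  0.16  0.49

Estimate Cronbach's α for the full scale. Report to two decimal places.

α = 0.64

sum of item variances = 2.89 + 0.98 + 0.49 = 4.36
Sum of the distinct covariances = 1.63
total variance = 4.36 + 2 × 1.63 = 7.62
α = (k/(k−1))·(1 − sum of item variances/total variance) = (3/2)·(1 − 4.36/7.62) = 0.64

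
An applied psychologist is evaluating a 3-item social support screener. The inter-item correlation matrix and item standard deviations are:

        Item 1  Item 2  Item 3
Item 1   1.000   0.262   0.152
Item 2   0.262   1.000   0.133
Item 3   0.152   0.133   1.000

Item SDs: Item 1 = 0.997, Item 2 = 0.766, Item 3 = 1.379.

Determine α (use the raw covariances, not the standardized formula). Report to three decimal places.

Σσ²ᵢ = 0.997² + 0.766² + 1.379² = 3.4824
Covariances σ_ij = r_ij · s_i · s_j:
  σ(Item 1,Item 2) = 0.262 × 0.997 × 0.766 = 0.2001
  σ(Item 1,Item 3) = 0.152 × 0.997 × 1.379 = 0.2090
  σ(Item 2,Item 3) = 0.133 × 0.766 × 1.379 = 0.1405
σ²_T = Σσ²ᵢ + 2·Σσ_ij = 3.4824 + 2 × 0.5496 = 4.5816
α = (3/2)·(1 − 3.4824/4.5816) = 0.360

α = 0.360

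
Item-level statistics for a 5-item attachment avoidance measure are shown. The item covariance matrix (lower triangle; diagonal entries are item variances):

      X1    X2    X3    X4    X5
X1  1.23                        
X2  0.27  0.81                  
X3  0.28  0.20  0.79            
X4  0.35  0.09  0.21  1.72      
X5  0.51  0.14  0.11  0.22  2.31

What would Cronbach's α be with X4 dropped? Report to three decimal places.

Remaining items: X1, X2, X3, X5 (k = 4).
Σσᵢ² = 1.23 + 0.81 + 0.79 + 2.31 = 5.14
total variance = 5.14 + 2 × 1.51 = 8.16
α (item deleted) = (4/3)·(1 − 5.14/8.16) = 0.493

Cronbach's α = 0.493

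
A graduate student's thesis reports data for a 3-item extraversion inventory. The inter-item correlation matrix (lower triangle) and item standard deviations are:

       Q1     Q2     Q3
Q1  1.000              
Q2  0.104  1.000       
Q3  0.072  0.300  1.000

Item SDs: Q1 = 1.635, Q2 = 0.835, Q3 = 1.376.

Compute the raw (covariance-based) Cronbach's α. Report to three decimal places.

Σσ²ᵢ = 1.635² + 0.835² + 1.376² = 5.2638
Covariances σ_ij = r_ij · s_i · s_j:
  σ(Q1,Q2) = 0.104 × 1.635 × 0.835 = 0.1420
  σ(Q1,Q3) = 0.072 × 1.635 × 1.376 = 0.1620
  σ(Q2,Q3) = 0.300 × 0.835 × 1.376 = 0.3447
σ²_T = Σσ²ᵢ + 2·Σσ_ij = 5.2638 + 2 × 0.6487 = 6.5612
α = (3/2)·(1 − 5.2638/6.5612) = 0.297

α = 0.297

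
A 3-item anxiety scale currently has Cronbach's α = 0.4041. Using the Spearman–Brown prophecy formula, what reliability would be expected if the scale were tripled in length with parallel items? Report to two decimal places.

Length factor m = 3
α' = m·α / (1 + (m−1)·α)
   = 3 × 0.4041 / (1 + (3 − 1) × 0.4041)
   = 1.2123 / 1.8082 = 0.67

predicted reliability = 0.67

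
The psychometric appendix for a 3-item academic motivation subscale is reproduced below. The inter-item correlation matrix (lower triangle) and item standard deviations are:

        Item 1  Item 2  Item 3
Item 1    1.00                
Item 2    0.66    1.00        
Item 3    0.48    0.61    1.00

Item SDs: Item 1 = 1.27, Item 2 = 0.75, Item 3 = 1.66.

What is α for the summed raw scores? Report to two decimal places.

α = 0.74

Σσ²ᵢ = 1.27² + 0.75² + 1.66² = 4.9310
Covariances σ_ij = r_ij · s_i · s_j:
  σ(Item 1,Item 2) = 0.66 × 1.27 × 0.75 = 0.6287
  σ(Item 1,Item 3) = 0.48 × 1.27 × 1.66 = 1.0119
  σ(Item 2,Item 3) = 0.61 × 0.75 × 1.66 = 0.7594
σ²_T = Σσ²ᵢ + 2·Σσ_ij = 4.9310 + 2 × 2.4000 = 9.7310
α = (3/2)·(1 − 4.9310/9.7310) = 0.74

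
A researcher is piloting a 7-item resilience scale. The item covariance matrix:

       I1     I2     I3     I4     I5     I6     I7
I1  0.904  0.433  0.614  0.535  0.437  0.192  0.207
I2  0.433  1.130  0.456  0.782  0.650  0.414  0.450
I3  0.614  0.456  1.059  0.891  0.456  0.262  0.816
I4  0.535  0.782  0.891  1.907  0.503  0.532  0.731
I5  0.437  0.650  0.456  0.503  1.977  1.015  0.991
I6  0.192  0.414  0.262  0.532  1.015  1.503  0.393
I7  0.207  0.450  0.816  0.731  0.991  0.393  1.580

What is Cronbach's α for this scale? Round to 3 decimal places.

sum of item variances = 0.904 + 1.130 + 1.059 + 1.907 + 1.977 + 1.503 + 1.580 = 10.060
Sum of the distinct covariances = 11.760
σ²_T = 10.060 + 2 × 11.760 = 33.580
α = (k/(k−1))·(1 − sum of item variances/σ²_T) = (7/6)·(1 − 10.060/33.580) = 0.817

Cronbach's α = 0.817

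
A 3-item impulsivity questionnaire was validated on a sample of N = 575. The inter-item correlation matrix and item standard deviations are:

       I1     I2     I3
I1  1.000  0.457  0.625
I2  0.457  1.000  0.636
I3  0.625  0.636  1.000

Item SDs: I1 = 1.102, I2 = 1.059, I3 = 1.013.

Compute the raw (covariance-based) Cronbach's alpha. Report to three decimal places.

Σσ²ᵢ = 1.102² + 1.059² + 1.013² = 3.3621
Covariances σ_ij = r_ij · s_i · s_j:
  σ(I1,I2) = 0.457 × 1.102 × 1.059 = 0.5333
  σ(I1,I3) = 0.625 × 1.102 × 1.013 = 0.6977
  σ(I2,I3) = 0.636 × 1.059 × 1.013 = 0.6823
σ²_T = Σσ²ᵢ + 2·Σσ_ij = 3.3621 + 2 × 1.9133 = 7.1887
α = (3/2)·(1 − 3.3621/7.1887) = 0.798

Cronbach's alpha = 0.798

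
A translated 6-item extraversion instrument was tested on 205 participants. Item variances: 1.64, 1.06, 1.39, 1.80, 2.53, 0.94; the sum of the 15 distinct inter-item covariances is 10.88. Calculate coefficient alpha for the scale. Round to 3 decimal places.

coefficient alpha = 0.839

sum of item variances = 1.64 + 1.06 + 1.39 + 1.80 + 2.53 + 0.94 = 9.36
Sum of distinct covariances = 10.88
σ²_total = sum of item variances + 2·Σcov = 9.36 + 2 × 10.88 = 31.12
α = (6/5)·(1 − 9.36/31.12) = 0.839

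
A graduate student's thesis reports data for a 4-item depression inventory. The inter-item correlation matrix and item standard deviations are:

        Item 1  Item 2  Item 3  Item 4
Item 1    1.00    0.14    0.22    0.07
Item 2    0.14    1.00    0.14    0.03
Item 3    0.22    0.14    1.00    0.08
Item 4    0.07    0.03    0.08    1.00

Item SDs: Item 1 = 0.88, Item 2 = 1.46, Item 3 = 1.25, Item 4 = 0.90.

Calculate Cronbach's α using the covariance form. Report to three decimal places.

α = 0.328

Σσ²ᵢ = 0.88² + 1.46² + 1.25² + 0.90² = 5.2785
Covariances σ_ij = r_ij · s_i · s_j:
  σ(Item 1,Item 2) = 0.14 × 0.88 × 1.46 = 0.1799
  σ(Item 1,Item 3) = 0.22 × 0.88 × 1.25 = 0.2420
  σ(Item 1,Item 4) = 0.07 × 0.88 × 0.90 = 0.0554
  σ(Item 2,Item 3) = 0.14 × 1.46 × 1.25 = 0.2555
  σ(Item 2,Item 4) = 0.03 × 1.46 × 0.90 = 0.0394
  σ(Item 3,Item 4) = 0.08 × 1.25 × 0.90 = 0.0900
σ²_T = Σσ²ᵢ + 2·Σσ_ij = 5.2785 + 2 × 0.8622 = 7.0029
α = (4/3)·(1 − 5.2785/7.0029) = 0.328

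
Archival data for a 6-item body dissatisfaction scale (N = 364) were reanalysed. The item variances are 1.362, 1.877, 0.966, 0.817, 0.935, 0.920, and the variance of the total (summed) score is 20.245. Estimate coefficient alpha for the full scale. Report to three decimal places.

ΣVar(i) = 1.362 + 1.877 + 0.966 + 0.817 + 0.935 + 0.920 = 6.877
α = (k/(k−1))·(1 − ΣVar(i)/total variance) = (6/5)·(1 − 6.877/20.245) = 0.792

α = 0.792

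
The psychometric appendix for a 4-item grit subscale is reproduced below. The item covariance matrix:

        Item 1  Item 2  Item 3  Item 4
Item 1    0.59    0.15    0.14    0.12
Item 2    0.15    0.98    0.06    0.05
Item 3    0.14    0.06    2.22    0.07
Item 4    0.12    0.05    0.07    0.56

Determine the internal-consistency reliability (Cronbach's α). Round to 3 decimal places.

Cronbach's α = 0.285

Σσ²ᵢ = 0.59 + 0.98 + 2.22 + 0.56 = 4.35
Sum of off-diagonal covariances = 0.59
total variance = 4.35 + 2 × 0.59 = 5.53
α = (k/(k−1))·(1 − Σσ²ᵢ/total variance) = (4/3)·(1 − 4.35/5.53) = 0.285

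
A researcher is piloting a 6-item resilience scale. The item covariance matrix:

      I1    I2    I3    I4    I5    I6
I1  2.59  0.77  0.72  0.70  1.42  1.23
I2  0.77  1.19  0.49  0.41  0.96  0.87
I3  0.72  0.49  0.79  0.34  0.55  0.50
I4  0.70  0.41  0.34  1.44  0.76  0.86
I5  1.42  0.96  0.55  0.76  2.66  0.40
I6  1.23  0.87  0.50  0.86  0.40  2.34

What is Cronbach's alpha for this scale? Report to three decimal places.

α = 0.799

Σσ²ᵢ = 2.59 + 1.19 + 0.79 + 1.44 + 2.66 + 2.34 = 11.01
Sum of the distinct covariances = 10.98
total variance = 11.01 + 2 × 10.98 = 32.97
α = (k/(k−1))·(1 − Σσ²ᵢ/total variance) = (6/5)·(1 − 11.01/32.97) = 0.799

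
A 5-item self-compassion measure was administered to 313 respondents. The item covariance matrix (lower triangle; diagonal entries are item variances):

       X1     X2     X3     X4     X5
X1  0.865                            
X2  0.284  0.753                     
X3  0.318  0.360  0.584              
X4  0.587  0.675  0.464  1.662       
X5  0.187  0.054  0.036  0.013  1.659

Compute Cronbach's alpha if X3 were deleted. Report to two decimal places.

Cronbach's alpha = 0.56

Remaining items: X1, X2, X4, X5 (k = 4).
Σσ²ᵢ = 0.865 + 0.753 + 1.662 + 1.659 = 4.939
Var(T) = 4.939 + 2 × 1.800 = 8.539
α (item deleted) = (4/3)·(1 − 4.939/8.539) = 0.56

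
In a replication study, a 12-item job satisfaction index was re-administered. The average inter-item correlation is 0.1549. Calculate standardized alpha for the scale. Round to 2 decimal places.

standardized alpha = 0.69

Standardized α = k·r̄ / (1 + (k−1)·r̄) = 12 × 0.1549 / (1 + 11 × 0.1549)
  = 1.8588 / 2.7039 = 0.69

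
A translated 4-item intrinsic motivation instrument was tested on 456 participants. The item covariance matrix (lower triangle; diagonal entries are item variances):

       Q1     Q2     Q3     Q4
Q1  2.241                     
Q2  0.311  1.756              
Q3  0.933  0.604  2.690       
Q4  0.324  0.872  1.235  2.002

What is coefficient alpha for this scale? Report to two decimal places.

α = 0.66

sum of item variances = 2.241 + 1.756 + 2.690 + 2.002 = 8.689
Sum of off-diagonal covariances = 4.279
σ²_total = 8.689 + 2 × 4.279 = 17.247
α = (k/(k−1))·(1 − sum of item variances/σ²_total) = (4/3)·(1 − 8.689/17.247) = 0.66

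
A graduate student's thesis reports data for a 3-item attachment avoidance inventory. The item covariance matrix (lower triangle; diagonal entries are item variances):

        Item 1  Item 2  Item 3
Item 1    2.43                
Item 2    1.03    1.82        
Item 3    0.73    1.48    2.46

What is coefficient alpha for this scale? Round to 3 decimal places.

Σσ²ᵢ = 2.43 + 1.82 + 2.46 = 6.71
Sum of the distinct covariances = 3.24
σ²_T = 6.71 + 2 × 3.24 = 13.19
α = (k/(k−1))·(1 − Σσ²ᵢ/σ²_T) = (3/2)·(1 − 6.71/13.19) = 0.737

α = 0.737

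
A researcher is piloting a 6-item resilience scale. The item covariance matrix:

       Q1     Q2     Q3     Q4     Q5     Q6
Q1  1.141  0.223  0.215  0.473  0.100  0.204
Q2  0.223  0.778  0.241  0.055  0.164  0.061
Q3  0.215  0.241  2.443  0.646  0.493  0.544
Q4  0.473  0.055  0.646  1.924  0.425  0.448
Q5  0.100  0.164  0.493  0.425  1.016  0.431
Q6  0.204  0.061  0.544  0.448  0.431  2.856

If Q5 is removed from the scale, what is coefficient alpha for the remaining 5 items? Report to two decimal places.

Remaining items: Q1, Q2, Q3, Q4, Q6 (k = 5).
Σσᵢ² = 1.141 + 0.778 + 2.443 + 1.924 + 2.856 = 9.142
σ²_total = 9.142 + 2 × 3.110 = 15.362
α (item deleted) = (5/4)·(1 − 9.142/15.362) = 0.51

coefficient alpha = 0.51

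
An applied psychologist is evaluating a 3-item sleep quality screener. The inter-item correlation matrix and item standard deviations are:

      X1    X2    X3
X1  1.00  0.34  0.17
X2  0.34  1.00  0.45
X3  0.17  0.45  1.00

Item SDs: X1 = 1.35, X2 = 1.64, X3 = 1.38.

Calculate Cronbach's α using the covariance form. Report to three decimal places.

Cronbach's α = 0.591

Σσ²ᵢ = 1.35² + 1.64² + 1.38² = 6.4165
Covariances σ_ij = r_ij · s_i · s_j:
  σ(X1,X2) = 0.34 × 1.35 × 1.64 = 0.7528
  σ(X1,X3) = 0.17 × 1.35 × 1.38 = 0.3167
  σ(X2,X3) = 0.45 × 1.64 × 1.38 = 1.0184
σ²_T = Σσ²ᵢ + 2·Σσ_ij = 6.4165 + 2 × 2.0879 = 10.5923
α = (3/2)·(1 − 6.4165/10.5923) = 0.591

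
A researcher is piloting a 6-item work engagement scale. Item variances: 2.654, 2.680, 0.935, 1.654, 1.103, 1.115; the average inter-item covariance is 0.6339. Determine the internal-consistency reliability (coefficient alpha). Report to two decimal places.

α = 0.78

sum of item variances = 2.654 + 2.680 + 0.935 + 1.654 + 1.103 + 1.115 = 10.141
Sum of the 15 distinct covariances = 15 × 0.6339 = 9.5085
Var(T) = sum of item variances + 2·Σcov = 10.141 + 2 × 9.5085 = 29.1580
α = (6/5)·(1 − 10.141/29.1580) = 0.78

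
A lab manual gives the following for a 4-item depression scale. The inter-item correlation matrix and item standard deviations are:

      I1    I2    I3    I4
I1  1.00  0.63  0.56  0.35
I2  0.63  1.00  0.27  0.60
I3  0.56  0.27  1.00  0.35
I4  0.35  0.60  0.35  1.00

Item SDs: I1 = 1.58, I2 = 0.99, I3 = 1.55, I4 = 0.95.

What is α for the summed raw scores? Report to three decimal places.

α = 0.751

Σσ²ᵢ = 1.58² + 0.99² + 1.55² + 0.95² = 6.7815
Covariances σ_ij = r_ij · s_i · s_j:
  σ(I1,I2) = 0.63 × 1.58 × 0.99 = 0.9854
  σ(I1,I3) = 0.56 × 1.58 × 1.55 = 1.3714
  σ(I1,I4) = 0.35 × 1.58 × 0.95 = 0.5253
  σ(I2,I3) = 0.27 × 0.99 × 1.55 = 0.4143
  σ(I2,I4) = 0.60 × 0.99 × 0.95 = 0.5643
  σ(I3,I4) = 0.35 × 1.55 × 0.95 = 0.5154
σ²_T = Σσ²ᵢ + 2·Σσ_ij = 6.7815 + 2 × 4.3761 = 15.5337
α = (4/3)·(1 − 6.7815/15.5337) = 0.751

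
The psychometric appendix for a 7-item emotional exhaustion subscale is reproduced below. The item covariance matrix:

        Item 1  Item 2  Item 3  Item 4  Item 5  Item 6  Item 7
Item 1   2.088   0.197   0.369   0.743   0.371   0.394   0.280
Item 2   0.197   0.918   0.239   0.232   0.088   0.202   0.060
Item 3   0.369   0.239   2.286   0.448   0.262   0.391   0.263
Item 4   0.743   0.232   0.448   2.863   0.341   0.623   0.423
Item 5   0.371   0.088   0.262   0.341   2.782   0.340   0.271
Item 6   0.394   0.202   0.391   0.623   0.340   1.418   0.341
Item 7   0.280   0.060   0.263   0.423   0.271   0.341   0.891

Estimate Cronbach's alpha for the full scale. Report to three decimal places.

sum of item variances = 2.088 + 0.918 + 2.286 + 2.863 + 2.782 + 1.418 + 0.891 = 13.246
Σ_{i<j} σ_ij = 6.878
σ²_total = 13.246 + 2 × 6.878 = 27.002
α = (k/(k−1))·(1 − sum of item variances/σ²_total) = (7/6)·(1 − 13.246/27.002) = 0.594

Cronbach's alpha = 0.594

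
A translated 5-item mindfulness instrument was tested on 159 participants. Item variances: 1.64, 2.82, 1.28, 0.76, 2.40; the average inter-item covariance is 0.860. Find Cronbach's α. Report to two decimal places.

α = 0.82

Σσ²ᵢ = 1.64 + 2.82 + 1.28 + 0.76 + 2.40 = 8.90
Sum of the 10 distinct covariances = 10 × 0.860 = 8.600
total variance = Σσ²ᵢ + 2·Σcov = 8.90 + 2 × 8.600 = 26.100
α = (5/4)·(1 − 8.90/26.100) = 0.82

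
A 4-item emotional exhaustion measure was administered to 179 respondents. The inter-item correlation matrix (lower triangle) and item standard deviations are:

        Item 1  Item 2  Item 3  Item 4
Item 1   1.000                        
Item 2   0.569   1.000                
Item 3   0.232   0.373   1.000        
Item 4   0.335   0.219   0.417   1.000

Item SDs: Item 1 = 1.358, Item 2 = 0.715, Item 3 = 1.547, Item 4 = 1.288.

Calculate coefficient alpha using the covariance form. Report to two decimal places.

Σσ²ᵢ = 1.358² + 0.715² + 1.547² + 1.288² = 6.4075
Covariances σ_ij = r_ij · s_i · s_j:
  σ(Item 1,Item 2) = 0.569 × 1.358 × 0.715 = 0.5525
  σ(Item 1,Item 3) = 0.232 × 1.358 × 1.547 = 0.4874
  σ(Item 1,Item 4) = 0.335 × 1.358 × 1.288 = 0.5859
  σ(Item 2,Item 3) = 0.373 × 0.715 × 1.547 = 0.4126
  σ(Item 2,Item 4) = 0.219 × 0.715 × 1.288 = 0.2017
  σ(Item 3,Item 4) = 0.417 × 1.547 × 1.288 = 0.8309
σ²_T = Σσ²ᵢ + 2·Σσ_ij = 6.4075 + 2 × 3.0710 = 12.5495
α = (4/3)·(1 − 6.4075/12.5495) = 0.65

coefficient alpha = 0.65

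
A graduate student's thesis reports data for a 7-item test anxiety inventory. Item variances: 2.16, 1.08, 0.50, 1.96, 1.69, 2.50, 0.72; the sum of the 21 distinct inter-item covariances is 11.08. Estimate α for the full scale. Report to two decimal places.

Σσ²ᵢ = 2.16 + 1.08 + 0.50 + 1.96 + 1.69 + 2.50 + 0.72 = 10.61
Sum of distinct covariances = 11.08
σ²_total = Σσ²ᵢ + 2·Σcov = 10.61 + 2 × 11.08 = 32.77
α = (7/6)·(1 − 10.61/32.77) = 0.79

α = 0.79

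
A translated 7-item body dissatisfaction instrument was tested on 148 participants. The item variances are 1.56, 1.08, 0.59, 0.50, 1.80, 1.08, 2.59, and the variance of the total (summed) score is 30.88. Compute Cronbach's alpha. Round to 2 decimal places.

Cronbach's alpha = 0.82

sum of item variances = 1.56 + 1.08 + 0.59 + 0.50 + 1.80 + 1.08 + 2.59 = 9.20
α = (k/(k−1))·(1 − sum of item variances/Var(T)) = (7/6)·(1 − 9.20/30.88) = 0.82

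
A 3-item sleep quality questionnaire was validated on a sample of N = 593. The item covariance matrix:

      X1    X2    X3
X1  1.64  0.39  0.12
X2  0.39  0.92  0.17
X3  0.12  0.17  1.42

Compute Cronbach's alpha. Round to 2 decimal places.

ΣVar(i) = 1.64 + 0.92 + 1.42 = 3.98
Σ_{i<j} σ_ij = 0.68
Var(T) = 3.98 + 2 × 0.68 = 5.34
α = (k/(k−1))·(1 − ΣVar(i)/Var(T)) = (3/2)·(1 − 3.98/5.34) = 0.38

Cronbach's alpha = 0.38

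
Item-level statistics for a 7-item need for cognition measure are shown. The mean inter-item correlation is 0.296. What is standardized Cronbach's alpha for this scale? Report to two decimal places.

Standardized α = k·r̄ / (1 + (k−1)·r̄) = 7 × 0.296 / (1 + 6 × 0.296)
  = 2.0720 / 2.7760 = 0.75

α = 0.75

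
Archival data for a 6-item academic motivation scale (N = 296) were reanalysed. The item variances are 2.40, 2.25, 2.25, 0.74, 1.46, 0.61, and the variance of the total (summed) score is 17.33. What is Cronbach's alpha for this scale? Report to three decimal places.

sum of item variances = 2.40 + 2.25 + 2.25 + 0.74 + 1.46 + 0.61 = 9.71
α = (k/(k−1))·(1 − sum of item variances/Var(T)) = (6/5)·(1 − 9.71/17.33) = 0.528

α = 0.528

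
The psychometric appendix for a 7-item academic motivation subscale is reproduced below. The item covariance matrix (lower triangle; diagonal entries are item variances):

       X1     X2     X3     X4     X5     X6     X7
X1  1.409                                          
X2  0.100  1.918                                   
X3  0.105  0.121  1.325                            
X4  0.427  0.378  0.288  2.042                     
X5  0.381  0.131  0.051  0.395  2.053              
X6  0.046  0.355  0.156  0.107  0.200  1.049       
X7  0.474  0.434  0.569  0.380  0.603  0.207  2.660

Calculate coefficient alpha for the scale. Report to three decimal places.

Σσ²ᵢ = 1.409 + 1.918 + 1.325 + 2.042 + 2.053 + 1.049 + 2.660 = 12.456
Sum of the distinct covariances = 5.908
total variance = 12.456 + 2 × 5.908 = 24.272
α = (k/(k−1))·(1 − Σσ²ᵢ/total variance) = (7/6)·(1 − 12.456/24.272) = 0.568

coefficient alpha = 0.568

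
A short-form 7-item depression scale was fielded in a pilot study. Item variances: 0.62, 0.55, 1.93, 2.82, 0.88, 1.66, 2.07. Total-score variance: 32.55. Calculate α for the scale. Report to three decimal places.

Σσ²ᵢ = 0.62 + 0.55 + 1.93 + 2.82 + 0.88 + 1.66 + 2.07 = 10.53
α = (k/(k−1))·(1 − Σσ²ᵢ/σ²_total) = (7/6)·(1 − 10.53/32.55) = 0.789

α = 0.789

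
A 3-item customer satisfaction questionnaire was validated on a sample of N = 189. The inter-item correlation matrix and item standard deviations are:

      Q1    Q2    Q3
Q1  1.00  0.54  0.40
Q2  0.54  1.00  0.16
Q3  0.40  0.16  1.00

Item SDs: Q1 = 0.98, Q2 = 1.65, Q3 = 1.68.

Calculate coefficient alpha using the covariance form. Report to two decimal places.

α = 0.57

Σσ²ᵢ = 0.98² + 1.65² + 1.68² = 6.5053
Covariances σ_ij = r_ij · s_i · s_j:
  σ(Q1,Q2) = 0.54 × 0.98 × 1.65 = 0.8732
  σ(Q1,Q3) = 0.40 × 0.98 × 1.68 = 0.6586
  σ(Q2,Q3) = 0.16 × 1.65 × 1.68 = 0.4435
σ²_T = Σσ²ᵢ + 2·Σσ_ij = 6.5053 + 2 × 1.9753 = 10.4559
α = (3/2)·(1 − 6.5053/10.4559) = 0.57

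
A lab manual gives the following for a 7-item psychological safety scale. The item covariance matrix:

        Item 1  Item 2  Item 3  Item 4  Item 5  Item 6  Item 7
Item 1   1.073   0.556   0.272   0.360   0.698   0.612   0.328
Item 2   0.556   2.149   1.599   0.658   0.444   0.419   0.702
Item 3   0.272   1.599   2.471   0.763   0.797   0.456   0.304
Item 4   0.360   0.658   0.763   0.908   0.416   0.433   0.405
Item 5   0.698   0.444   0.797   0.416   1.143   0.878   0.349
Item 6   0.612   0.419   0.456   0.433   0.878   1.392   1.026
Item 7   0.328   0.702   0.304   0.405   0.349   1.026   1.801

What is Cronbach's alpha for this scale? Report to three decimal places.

sum of item variances = 1.073 + 2.149 + 2.471 + 0.908 + 1.143 + 1.392 + 1.801 = 10.937
Sum of the distinct covariances = 12.475
σ²_T = 10.937 + 2 × 12.475 = 35.887
α = (k/(k−1))·(1 − sum of item variances/σ²_T) = (7/6)·(1 − 10.937/35.887) = 0.811

Cronbach's alpha = 0.811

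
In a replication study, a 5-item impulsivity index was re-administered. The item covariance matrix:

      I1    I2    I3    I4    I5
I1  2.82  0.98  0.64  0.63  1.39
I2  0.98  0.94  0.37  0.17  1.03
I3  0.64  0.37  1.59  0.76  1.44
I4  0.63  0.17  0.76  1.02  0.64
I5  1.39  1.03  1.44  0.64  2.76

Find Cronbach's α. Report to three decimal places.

α = 0.798

ΣVar(i) = 2.82 + 0.94 + 1.59 + 1.02 + 2.76 = 9.13
Sum of the distinct covariances = 8.05
total variance = 9.13 + 2 × 8.05 = 25.23
α = (k/(k−1))·(1 − ΣVar(i)/total variance) = (5/4)·(1 − 9.13/25.23) = 0.798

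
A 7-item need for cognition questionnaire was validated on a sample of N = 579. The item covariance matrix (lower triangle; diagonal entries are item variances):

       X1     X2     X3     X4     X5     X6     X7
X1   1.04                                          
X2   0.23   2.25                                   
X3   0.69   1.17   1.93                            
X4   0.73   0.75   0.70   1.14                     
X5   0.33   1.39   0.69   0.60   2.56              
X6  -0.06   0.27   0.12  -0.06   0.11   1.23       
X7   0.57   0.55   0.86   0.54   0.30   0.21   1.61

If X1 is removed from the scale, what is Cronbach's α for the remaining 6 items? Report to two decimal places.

α = 0.73

Remaining items: X2, X3, X4, X5, X6, X7 (k = 6).
sum of item variances = 2.25 + 1.93 + 1.14 + 2.56 + 1.23 + 1.61 = 10.72
σ²_total = 10.72 + 2 × 8.20 = 27.12
α (item deleted) = (6/5)·(1 − 10.72/27.12) = 0.73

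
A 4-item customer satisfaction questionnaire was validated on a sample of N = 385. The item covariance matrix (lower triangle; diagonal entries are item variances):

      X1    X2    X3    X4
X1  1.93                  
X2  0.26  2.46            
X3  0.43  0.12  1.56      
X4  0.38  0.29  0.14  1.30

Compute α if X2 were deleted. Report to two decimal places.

α = 0.43

Remaining items: X1, X3, X4 (k = 3).
ΣVar(i) = 1.93 + 1.56 + 1.30 = 4.79
σ²_T = 4.79 + 2 × 0.95 = 6.69
α (item deleted) = (3/2)·(1 − 4.79/6.69) = 0.43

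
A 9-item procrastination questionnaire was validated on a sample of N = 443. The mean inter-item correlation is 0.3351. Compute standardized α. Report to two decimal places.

α = 0.82

Standardized α = k·r̄ / (1 + (k−1)·r̄) = 9 × 0.3351 / (1 + 8 × 0.3351)
  = 3.0159 / 3.6808 = 0.82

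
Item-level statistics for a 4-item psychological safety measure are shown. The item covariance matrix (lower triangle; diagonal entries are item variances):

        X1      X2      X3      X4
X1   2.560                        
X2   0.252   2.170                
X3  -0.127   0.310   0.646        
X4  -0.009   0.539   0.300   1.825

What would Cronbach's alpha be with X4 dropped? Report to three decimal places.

Remaining items: X1, X2, X3 (k = 3).
ΣVar(i) = 2.560 + 2.170 + 0.646 = 5.376
total variance = 5.376 + 2 × 0.435 = 6.246
α (item deleted) = (3/2)·(1 − 5.376/6.246) = 0.209

Cronbach's alpha = 0.209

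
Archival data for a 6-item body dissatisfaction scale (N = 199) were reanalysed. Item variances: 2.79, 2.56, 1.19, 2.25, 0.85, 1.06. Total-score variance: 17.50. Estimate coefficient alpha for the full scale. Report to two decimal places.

α = 0.47

Σσᵢ² = 2.79 + 2.56 + 1.19 + 2.25 + 0.85 + 1.06 = 10.70
α = (k/(k−1))·(1 − Σσᵢ²/σ²_total) = (6/5)·(1 − 10.70/17.50) = 0.47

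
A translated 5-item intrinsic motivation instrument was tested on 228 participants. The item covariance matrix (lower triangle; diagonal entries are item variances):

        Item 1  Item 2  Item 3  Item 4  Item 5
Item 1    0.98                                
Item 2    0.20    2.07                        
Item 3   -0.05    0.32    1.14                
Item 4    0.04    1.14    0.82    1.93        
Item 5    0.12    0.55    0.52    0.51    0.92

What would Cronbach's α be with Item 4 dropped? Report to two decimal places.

α = 0.53

Remaining items: Item 1, Item 2, Item 3, Item 5 (k = 4).
Σσᵢ² = 0.98 + 2.07 + 1.14 + 0.92 = 5.11
Var(T) = 5.11 + 2 × 1.66 = 8.43
α (item deleted) = (4/3)·(1 − 5.11/8.43) = 0.53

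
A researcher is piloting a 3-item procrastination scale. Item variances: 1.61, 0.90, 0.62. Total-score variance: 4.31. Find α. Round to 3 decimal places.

α = 0.411

sum of item variances = 1.61 + 0.90 + 0.62 = 3.13
α = (k/(k−1))·(1 − sum of item variances/σ²_T) = (3/2)·(1 − 3.13/4.31) = 0.411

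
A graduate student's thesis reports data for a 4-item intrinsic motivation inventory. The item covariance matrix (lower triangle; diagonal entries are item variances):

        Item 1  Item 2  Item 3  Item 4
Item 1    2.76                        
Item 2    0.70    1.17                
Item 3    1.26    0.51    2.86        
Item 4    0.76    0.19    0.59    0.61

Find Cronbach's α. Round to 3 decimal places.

Σσ²ᵢ = 2.76 + 1.17 + 2.86 + 0.61 = 7.40
Σ_{i<j} σ_ij = 4.01
total variance = 7.40 + 2 × 4.01 = 15.42
α = (k/(k−1))·(1 − Σσ²ᵢ/total variance) = (4/3)·(1 − 7.40/15.42) = 0.693

α = 0.693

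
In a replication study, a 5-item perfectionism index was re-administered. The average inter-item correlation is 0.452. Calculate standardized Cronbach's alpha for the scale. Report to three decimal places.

Standardized α = k·r̄ / (1 + (k−1)·r̄) = 5 × 0.452 / (1 + 4 × 0.452)
  = 2.2600 / 2.8080 = 0.805

standardized Cronbach's alpha = 0.805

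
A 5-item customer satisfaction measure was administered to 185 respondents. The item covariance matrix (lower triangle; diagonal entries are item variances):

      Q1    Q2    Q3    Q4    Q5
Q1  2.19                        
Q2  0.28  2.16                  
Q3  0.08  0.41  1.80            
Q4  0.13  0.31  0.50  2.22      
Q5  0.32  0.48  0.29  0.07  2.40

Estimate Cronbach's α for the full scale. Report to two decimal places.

α = 0.43

sum of item variances = 2.19 + 2.16 + 1.80 + 2.22 + 2.40 = 10.77
Sum of off-diagonal covariances = 2.87
total variance = 10.77 + 2 × 2.87 = 16.51
α = (k/(k−1))·(1 − sum of item variances/total variance) = (5/4)·(1 − 10.77/16.51) = 0.43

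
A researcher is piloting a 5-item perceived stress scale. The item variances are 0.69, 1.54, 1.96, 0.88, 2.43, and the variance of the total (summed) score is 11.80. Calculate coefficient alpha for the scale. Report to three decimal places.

sum of item variances = 0.69 + 1.54 + 1.96 + 0.88 + 2.43 = 7.50
α = (k/(k−1))·(1 − sum of item variances/σ²_T) = (5/4)·(1 − 7.50/11.80) = 0.456

α = 0.456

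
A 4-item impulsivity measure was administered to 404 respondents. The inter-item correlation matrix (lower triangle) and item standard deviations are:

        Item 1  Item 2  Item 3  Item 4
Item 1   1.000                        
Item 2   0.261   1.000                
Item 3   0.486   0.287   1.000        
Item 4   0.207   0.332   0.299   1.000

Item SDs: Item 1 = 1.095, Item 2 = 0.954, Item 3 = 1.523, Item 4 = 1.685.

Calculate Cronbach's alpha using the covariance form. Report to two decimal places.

Cronbach's alpha = 0.62

Σσ²ᵢ = 1.095² + 0.954² + 1.523² + 1.685² = 7.2679
Covariances σ_ij = r_ij · s_i · s_j:
  σ(Item 1,Item 2) = 0.261 × 1.095 × 0.954 = 0.2726
  σ(Item 1,Item 3) = 0.486 × 1.095 × 1.523 = 0.8105
  σ(Item 1,Item 4) = 0.207 × 1.095 × 1.685 = 0.3819
  σ(Item 2,Item 3) = 0.287 × 0.954 × 1.523 = 0.4170
  σ(Item 2,Item 4) = 0.332 × 0.954 × 1.685 = 0.5337
  σ(Item 3,Item 4) = 0.299 × 1.523 × 1.685 = 0.7673
σ²_T = Σσ²ᵢ + 2·Σσ_ij = 7.2679 + 2 × 3.1830 = 13.6339
α = (4/3)·(1 − 7.2679/13.6339) = 0.62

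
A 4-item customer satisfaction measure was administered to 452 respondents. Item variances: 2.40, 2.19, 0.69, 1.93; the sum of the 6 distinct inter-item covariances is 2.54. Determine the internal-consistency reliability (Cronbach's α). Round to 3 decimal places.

Cronbach's α = 0.551

Σσ²ᵢ = 2.40 + 2.19 + 0.69 + 1.93 = 7.21
Sum of distinct covariances = 2.54
total variance = Σσ²ᵢ + 2·Σcov = 7.21 + 2 × 2.54 = 12.29
α = (4/3)·(1 − 7.21/12.29) = 0.551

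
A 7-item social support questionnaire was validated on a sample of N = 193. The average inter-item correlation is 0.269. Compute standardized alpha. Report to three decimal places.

Standardized α = k·r̄ / (1 + (k−1)·r̄) = 7 × 0.269 / (1 + 6 × 0.269)
  = 1.8830 / 2.6140 = 0.720

standardized alpha = 0.720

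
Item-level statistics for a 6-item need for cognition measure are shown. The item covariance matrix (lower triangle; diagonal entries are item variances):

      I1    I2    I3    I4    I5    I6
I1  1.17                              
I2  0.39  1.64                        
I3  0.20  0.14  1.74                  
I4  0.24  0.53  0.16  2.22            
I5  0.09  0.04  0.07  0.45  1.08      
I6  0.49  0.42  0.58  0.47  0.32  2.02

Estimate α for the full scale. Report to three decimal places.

ΣVar(i) = 1.17 + 1.64 + 1.74 + 2.22 + 1.08 + 2.02 = 9.87
Σ_{i<j} σ_ij = 4.59
σ²_total = 9.87 + 2 × 4.59 = 19.05
α = (k/(k−1))·(1 − ΣVar(i)/σ²_total) = (6/5)·(1 − 9.87/19.05) = 0.578

α = 0.578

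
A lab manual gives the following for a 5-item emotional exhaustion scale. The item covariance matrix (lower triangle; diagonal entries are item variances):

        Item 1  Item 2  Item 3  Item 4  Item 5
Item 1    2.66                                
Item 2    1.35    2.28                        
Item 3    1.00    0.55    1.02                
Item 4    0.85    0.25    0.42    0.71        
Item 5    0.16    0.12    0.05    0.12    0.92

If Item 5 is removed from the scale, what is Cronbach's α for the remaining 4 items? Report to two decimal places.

α = 0.76

Remaining items: Item 1, Item 2, Item 3, Item 4 (k = 4).
Σσᵢ² = 2.66 + 2.28 + 1.02 + 0.71 = 6.67
total variance = 6.67 + 2 × 4.42 = 15.51
α (item deleted) = (4/3)·(1 − 6.67/15.51) = 0.76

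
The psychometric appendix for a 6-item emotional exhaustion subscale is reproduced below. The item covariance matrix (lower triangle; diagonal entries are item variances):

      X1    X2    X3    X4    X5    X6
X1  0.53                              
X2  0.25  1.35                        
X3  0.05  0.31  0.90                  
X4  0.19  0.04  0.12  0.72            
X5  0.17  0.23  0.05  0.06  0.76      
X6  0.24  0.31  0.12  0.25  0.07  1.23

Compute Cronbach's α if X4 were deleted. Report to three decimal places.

α = 0.538

Remaining items: X1, X2, X3, X5, X6 (k = 5).
sum of item variances = 0.53 + 1.35 + 0.90 + 0.76 + 1.23 = 4.77
total variance = 4.77 + 2 × 1.80 = 8.37
α (item deleted) = (5/4)·(1 − 4.77/8.37) = 0.538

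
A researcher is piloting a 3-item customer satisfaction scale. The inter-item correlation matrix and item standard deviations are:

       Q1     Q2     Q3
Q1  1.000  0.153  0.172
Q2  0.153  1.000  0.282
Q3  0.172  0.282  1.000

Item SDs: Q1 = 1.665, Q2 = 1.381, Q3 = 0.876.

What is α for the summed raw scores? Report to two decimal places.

α = 0.39

Σσ²ᵢ = 1.665² + 1.381² + 0.876² = 5.4468
Covariances σ_ij = r_ij · s_i · s_j:
  σ(Q1,Q2) = 0.153 × 1.665 × 1.381 = 0.3518
  σ(Q1,Q3) = 0.172 × 1.665 × 0.876 = 0.2509
  σ(Q2,Q3) = 0.282 × 1.381 × 0.876 = 0.3412
σ²_T = Σσ²ᵢ + 2·Σσ_ij = 5.4468 + 2 × 0.9439 = 7.3346
α = (3/2)·(1 − 5.4468/7.3346) = 0.39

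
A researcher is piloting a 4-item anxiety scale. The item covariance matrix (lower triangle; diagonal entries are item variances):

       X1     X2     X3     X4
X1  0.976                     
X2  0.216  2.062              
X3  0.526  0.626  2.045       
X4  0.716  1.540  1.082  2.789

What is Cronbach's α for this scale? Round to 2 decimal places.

Cronbach's α = 0.73

Σσ²ᵢ = 0.976 + 2.062 + 2.045 + 2.789 = 7.872
Σ_{i<j} σ_ij = 4.706
Var(T) = 7.872 + 2 × 4.706 = 17.284
α = (k/(k−1))·(1 − Σσ²ᵢ/Var(T)) = (4/3)·(1 − 7.872/17.284) = 0.73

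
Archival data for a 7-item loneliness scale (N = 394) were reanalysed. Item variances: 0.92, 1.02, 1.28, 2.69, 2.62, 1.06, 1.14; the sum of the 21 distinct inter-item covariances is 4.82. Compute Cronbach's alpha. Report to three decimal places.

Σσ²ᵢ = 0.92 + 1.02 + 1.28 + 2.69 + 2.62 + 1.06 + 1.14 = 10.73
Sum of distinct covariances = 4.82
total variance = Σσ²ᵢ + 2·Σcov = 10.73 + 2 × 4.82 = 20.37
α = (7/6)·(1 − 10.73/20.37) = 0.552

α = 0.552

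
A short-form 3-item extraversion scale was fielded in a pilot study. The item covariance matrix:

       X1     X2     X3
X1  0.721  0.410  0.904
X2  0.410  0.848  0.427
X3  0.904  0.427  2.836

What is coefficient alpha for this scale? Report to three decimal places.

α = 0.662

sum of item variances = 0.721 + 0.848 + 2.836 = 4.405
Sum of the distinct covariances = 1.741
Var(T) = 4.405 + 2 × 1.741 = 7.887
α = (k/(k−1))·(1 − sum of item variances/Var(T)) = (3/2)·(1 − 4.405/7.887) = 0.662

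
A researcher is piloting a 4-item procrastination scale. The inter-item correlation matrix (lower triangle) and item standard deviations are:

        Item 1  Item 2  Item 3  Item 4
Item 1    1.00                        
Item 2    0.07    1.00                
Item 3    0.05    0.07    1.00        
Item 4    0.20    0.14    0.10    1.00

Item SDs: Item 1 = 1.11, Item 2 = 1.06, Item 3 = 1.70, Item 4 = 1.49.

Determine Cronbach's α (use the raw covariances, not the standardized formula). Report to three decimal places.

α = 0.305

Σσ²ᵢ = 1.11² + 1.06² + 1.70² + 1.49² = 7.4658
Covariances σ_ij = r_ij · s_i · s_j:
  σ(Item 1,Item 2) = 0.07 × 1.11 × 1.06 = 0.0824
  σ(Item 1,Item 3) = 0.05 × 1.11 × 1.70 = 0.0944
  σ(Item 1,Item 4) = 0.20 × 1.11 × 1.49 = 0.3308
  σ(Item 2,Item 3) = 0.07 × 1.06 × 1.70 = 0.1261
  σ(Item 2,Item 4) = 0.14 × 1.06 × 1.49 = 0.2211
  σ(Item 3,Item 4) = 0.10 × 1.70 × 1.49 = 0.2533
σ²_T = Σσ²ᵢ + 2·Σσ_ij = 7.4658 + 2 × 1.1081 = 9.6820
α = (4/3)·(1 − 7.4658/9.6820) = 0.305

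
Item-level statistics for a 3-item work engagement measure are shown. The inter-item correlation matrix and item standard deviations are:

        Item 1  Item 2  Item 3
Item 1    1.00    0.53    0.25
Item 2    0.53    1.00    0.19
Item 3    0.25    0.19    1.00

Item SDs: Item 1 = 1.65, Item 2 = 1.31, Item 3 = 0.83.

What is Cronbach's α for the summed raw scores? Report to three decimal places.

α = 0.597

Σσ²ᵢ = 1.65² + 1.31² + 0.83² = 5.1275
Covariances σ_ij = r_ij · s_i · s_j:
  σ(Item 1,Item 2) = 0.53 × 1.65 × 1.31 = 1.1456
  σ(Item 1,Item 3) = 0.25 × 1.65 × 0.83 = 0.3424
  σ(Item 2,Item 3) = 0.19 × 1.31 × 0.83 = 0.2066
σ²_T = Σσ²ᵢ + 2·Σσ_ij = 5.1275 + 2 × 1.6946 = 8.5167
α = (3/2)·(1 − 5.1275/8.5167) = 0.597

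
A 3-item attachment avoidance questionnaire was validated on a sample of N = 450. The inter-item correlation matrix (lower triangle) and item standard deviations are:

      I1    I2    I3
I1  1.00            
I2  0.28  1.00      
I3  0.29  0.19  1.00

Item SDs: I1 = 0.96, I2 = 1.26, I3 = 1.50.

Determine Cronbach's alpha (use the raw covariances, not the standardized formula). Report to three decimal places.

Σσ²ᵢ = 0.96² + 1.26² + 1.50² = 4.7592
Covariances σ_ij = r_ij · s_i · s_j:
  σ(I1,I2) = 0.28 × 0.96 × 1.26 = 0.3387
  σ(I1,I3) = 0.29 × 0.96 × 1.50 = 0.4176
  σ(I2,I3) = 0.19 × 1.26 × 1.50 = 0.3591
σ²_T = Σσ²ᵢ + 2·Σσ_ij = 4.7592 + 2 × 1.1154 = 6.9900
α = (3/2)·(1 − 4.7592/6.9900) = 0.479

α = 0.479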